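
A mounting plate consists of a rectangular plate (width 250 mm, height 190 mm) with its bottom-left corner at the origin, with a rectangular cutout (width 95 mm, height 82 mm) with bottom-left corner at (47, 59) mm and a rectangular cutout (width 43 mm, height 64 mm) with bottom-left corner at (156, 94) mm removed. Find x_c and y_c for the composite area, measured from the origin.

x_c = 127.52 mm, y_c = 91.64 mm

plate: A = 250 × 190 = 47500.00, centroid at (125.00, 95.00).
hole 1: A = −(95 × 82) = -7790.00, centroid at (94.50, 100.00).
hole 2: A = −(43 × 64) = -2752.00, centroid at (177.50, 126.00).
ΣA = 36958.00 mm², ΣAx_c = 4712865.00 mm³, ΣAy_c = 3386748.00 mm³.
x_c = 4712865.00/36958.00 = 127.52 mm; y_c = 3386748.00/36958.00 = 91.64 mm.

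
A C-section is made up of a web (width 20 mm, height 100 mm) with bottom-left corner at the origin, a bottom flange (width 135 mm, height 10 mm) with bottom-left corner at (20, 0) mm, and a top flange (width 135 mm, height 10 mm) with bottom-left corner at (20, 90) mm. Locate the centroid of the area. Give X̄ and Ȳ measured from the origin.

X̄ = 54.52 mm, Ȳ = 50.00 mm

web: A = 20 × 100 = 2000.00, centroid at (10.00, 50.00).
bottom flange: A = 135 × 10 = 1350.00, centroid at (87.50, 5.00).
top flange: A = 135 × 10 = 1350.00, centroid at (87.50, 95.00).
ΣA = 4700.00 mm², ΣAX̄ = 256250.00 mm³, ΣAȲ = 235000.00 mm³.
X̄ = 256250.00/4700.00 = 54.52 mm; Ȳ = 235000.00/4700.00 = 50.00 mm.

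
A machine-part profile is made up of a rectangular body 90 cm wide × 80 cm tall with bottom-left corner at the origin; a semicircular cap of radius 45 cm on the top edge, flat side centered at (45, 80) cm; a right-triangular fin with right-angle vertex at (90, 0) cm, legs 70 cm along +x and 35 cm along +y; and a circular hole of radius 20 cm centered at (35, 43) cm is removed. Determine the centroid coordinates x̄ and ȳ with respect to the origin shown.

x̄ = 54.30 cm, ȳ = 54.45 cm

rectangular body: A = 90 × 80 = 7200.00, centroid at (45.00, 40.00).
semicircular top: A = ½π·45² = 3180.86, centroid at (45.00, 99.10).
triangular fin: A = ½·70·35 = 1225.00, centroid at (113.33, 11.67).
hole: A = −π·20² = -1256.64, centroid at (35.00, 43.00).
ΣA = 10349.23 cm²
ΣAx̄ = (7200.00)(45.00) + (3180.86)(45.00) + (1225.00)(113.33) + (-1256.64)(35.00) = 561989.85 cm³
ΣAȳ = (7200.00)(40.00) + (3180.86)(99.10) + (1225.00)(11.67) + (-1256.64)(43.00) = 563475.28 cm³
x̄ = 561989.85 / 10349.23 = 54.30 cm
ȳ = 563475.28 / 10349.23 = 54.45 cm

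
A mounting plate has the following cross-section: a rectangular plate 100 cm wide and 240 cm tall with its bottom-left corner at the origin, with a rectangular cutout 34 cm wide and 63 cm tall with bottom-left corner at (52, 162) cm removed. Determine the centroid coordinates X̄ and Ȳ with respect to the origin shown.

plate: A = 100 × 240 = 24000.00, centroid at (50.00, 120.00).
hole: A = −(34 × 63) = -2142.00, centroid at (69.00, 193.50).
ΣA = 21858.00 cm², ΣAX̄ = 1052202.00 cm³, ΣAȲ = 2465523.00 cm³.
X̄ = 1052202.00/21858.00 = 48.14 cm; Ȳ = 2465523.00/21858.00 = 112.80 cm.

X̄ = 48.14 cm, Ȳ = 112.80 cm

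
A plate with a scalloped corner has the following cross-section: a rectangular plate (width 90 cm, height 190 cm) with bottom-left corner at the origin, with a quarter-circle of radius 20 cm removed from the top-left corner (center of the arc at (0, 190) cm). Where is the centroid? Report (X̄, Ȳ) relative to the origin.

X̄ = 45.68 cm, Ȳ = 93.38 cm

plate: A = 90 × 190 = 17100.00, centroid at (45.00, 95.00).
removed quarter-circle: A = −¼π·20² = -314.16, centroid at (8.49, 181.51).
ΣA = 16785.84 cm²
ΣAX̄ = (17100.00)(45.00) + (-314.16)(8.49) = 766833.33 cm³
ΣAȲ = (17100.00)(95.00) + (-314.16)(181.51) = 1567476.41 cm³
X̄ = 766833.33 / 16785.84 = 45.68 cm
Ȳ = 1567476.41 / 16785.84 = 93.38 cm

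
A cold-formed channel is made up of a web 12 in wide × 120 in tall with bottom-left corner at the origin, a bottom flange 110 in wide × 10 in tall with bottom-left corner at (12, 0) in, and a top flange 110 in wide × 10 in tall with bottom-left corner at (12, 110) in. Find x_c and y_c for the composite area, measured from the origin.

Part | A | x̄ᵢ | ȳᵢ | A·x̄ᵢ | A·ȳᵢ
web | 1440.00 | 6.00 | 60.00 | 8640.00 | 86400.00
bottom flange | 1100.00 | 67.00 | 5.00 | 73700.00 | 5500.00
top flange | 1100.00 | 67.00 | 115.00 | 73700.00 | 126500.00
Σ | 3640.00 |  |  | 156040.00 | 218400.00
x_c = 156040.00 / 3640.00 = 42.87 in
y_c = 218400.00 / 3640.00 = 60.00 in

x_c = 42.87 in, y_c = 60.00 in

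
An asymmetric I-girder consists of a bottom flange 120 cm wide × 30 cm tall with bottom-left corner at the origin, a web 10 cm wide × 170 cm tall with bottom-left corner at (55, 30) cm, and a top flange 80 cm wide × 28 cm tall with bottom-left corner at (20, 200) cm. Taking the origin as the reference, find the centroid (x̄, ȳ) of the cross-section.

bottom flange: A = 120 × 30 = 3600.00, centroid at (60.00, 15.00).
web: A = 10 × 170 = 1700.00, centroid at (60.00, 115.00).
top flange: A = 80 × 28 = 2240.00, centroid at (60.00, 214.00).
ΣA = 7540.00 cm², ΣAx̄ = 452400.00 cm³, ΣAȳ = 728860.00 cm³.
x̄ = 452400.00/7540.00 = 60.00 cm; ȳ = 728860.00/7540.00 = 96.67 cm.

x̄ = 60.00 cm, ȳ = 96.67 cm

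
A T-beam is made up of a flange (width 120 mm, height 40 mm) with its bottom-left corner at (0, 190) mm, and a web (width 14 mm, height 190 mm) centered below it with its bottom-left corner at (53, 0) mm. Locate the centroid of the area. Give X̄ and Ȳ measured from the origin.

X̄ = 60.00 mm, Ȳ = 168.99 mm

Part | A | x̄ᵢ | ȳᵢ | A·x̄ᵢ | A·ȳᵢ
web | 2660.00 | 60.00 | 95.00 | 159600.00 | 252700.00
flange | 4800.00 | 60.00 | 210.00 | 288000.00 | 1008000.00
Σ | 7460.00 |  |  | 447600.00 | 1260700.00
X̄ = 447600.00 / 7460.00 = 60.00 mm
Ȳ = 1260700.00 / 7460.00 = 168.99 mm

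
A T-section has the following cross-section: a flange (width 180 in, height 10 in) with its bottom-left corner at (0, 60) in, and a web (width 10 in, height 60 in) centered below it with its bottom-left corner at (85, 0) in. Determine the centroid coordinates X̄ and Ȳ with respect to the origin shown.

Part | A | x̄ᵢ | ȳᵢ | A·x̄ᵢ | A·ȳᵢ
web | 600.00 | 90.00 | 30.00 | 54000.00 | 18000.00
flange | 1800.00 | 90.00 | 65.00 | 162000.00 | 117000.00
Σ | 2400.00 |  |  | 216000.00 | 135000.00
X̄ = 216000.00 / 2400.00 = 90.00 in
Ȳ = 135000.00 / 2400.00 = 56.25 in

X̄ = 90.00 in, Ȳ = 56.25 in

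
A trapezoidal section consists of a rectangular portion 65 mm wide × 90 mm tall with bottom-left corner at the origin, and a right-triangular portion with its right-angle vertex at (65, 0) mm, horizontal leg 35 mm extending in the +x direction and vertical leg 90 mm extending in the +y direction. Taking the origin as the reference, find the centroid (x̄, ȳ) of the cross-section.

rectangular portion: A = 65 × 90 = 5850.00, centroid at (32.50, 45.00).
triangular portion: A = ½·35·90 = 1575.00, centroid at (76.67, 30.00).
ΣA = 7425.00 mm²
ΣAx̄ = (5850.00)(32.50) + (1575.00)(76.67) = 310875.00 mm³
ΣAȳ = (5850.00)(45.00) + (1575.00)(30.00) = 310500.00 mm³
x̄ = 310875.00 / 7425.00 = 41.87 mm
ȳ = 310500.00 / 7425.00 = 41.82 mm

x̄ = 41.87 mm, ȳ = 41.82 mm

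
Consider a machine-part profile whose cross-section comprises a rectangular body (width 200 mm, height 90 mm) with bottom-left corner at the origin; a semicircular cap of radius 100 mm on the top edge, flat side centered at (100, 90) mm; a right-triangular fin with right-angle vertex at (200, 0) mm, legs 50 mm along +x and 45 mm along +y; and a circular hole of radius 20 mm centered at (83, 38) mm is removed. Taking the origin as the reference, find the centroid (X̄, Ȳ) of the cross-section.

X̄ = 104.55 mm, Ȳ = 85.16 mm

rectangular body: A = 200 × 90 = 18000.00, centroid at (100.00, 45.00).
semicircular top: A = ½π·100² = 15707.96, centroid at (100.00, 132.44).
triangular fin: A = ½·50·45 = 1125.00, centroid at (216.67, 15.00).
hole: A = −π·20² = -1256.64, centroid at (83.00, 38.00).
ΣA = 33576.33 mm²
ΣAX̄ = (18000.00)(100.00) + (15707.96)(100.00) + (1125.00)(216.67) + (-1256.64)(83.00) = 3510245.45 mm³
ΣAȲ = (18000.00)(45.00) + (15707.96)(132.44) + (1125.00)(15.00) + (-1256.64)(38.00) = 2859506.15 mm³
X̄ = 3510245.45 / 33576.33 = 104.55 mm
Ȳ = 2859506.15 / 33576.33 = 85.16 mm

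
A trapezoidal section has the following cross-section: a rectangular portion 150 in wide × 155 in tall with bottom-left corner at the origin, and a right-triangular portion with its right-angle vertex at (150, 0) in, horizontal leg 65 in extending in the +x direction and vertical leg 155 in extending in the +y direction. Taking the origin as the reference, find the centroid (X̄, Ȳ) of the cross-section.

rectangular portion: A = 150 × 155 = 23250.00, centroid at (75.00, 77.50).
triangular portion: A = ½·65·155 = 5037.50, centroid at (171.67, 51.67).
ΣA = 28287.50 in², ΣAX̄ = 2608520.83 in³, ΣAȲ = 2062145.83 in³.
X̄ = 2608520.83/28287.50 = 92.21 in; Ȳ = 2062145.83/28287.50 = 72.90 in.

X̄ = 92.21 in, Ȳ = 72.90 in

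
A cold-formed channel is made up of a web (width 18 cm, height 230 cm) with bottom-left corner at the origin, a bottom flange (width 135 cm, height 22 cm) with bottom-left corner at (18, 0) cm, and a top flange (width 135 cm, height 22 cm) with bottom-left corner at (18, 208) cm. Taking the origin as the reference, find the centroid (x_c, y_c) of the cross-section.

x_c = 54.08 cm, y_c = 115.00 cm

Part | A | x̄ᵢ | ȳᵢ | A·x̄ᵢ | A·ȳᵢ
web | 4140.00 | 9.00 | 115.00 | 37260.00 | 476100.00
bottom flange | 2970.00 | 85.50 | 11.00 | 253935.00 | 32670.00
top flange | 2970.00 | 85.50 | 219.00 | 253935.00 | 650430.00
Σ | 10080.00 |  |  | 545130.00 | 1159200.00
x_c = 545130.00 / 10080.00 = 54.08 cm
y_c = 1159200.00 / 10080.00 = 115.00 cm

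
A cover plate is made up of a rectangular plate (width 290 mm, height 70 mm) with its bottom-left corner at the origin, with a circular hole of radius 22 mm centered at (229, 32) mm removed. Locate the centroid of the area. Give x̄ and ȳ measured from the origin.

x̄ = 138.20 mm, ȳ = 35.24 mm

plate: A = 290 × 70 = 20300.00, centroid at (145.00, 35.00).
hole: A = −π·22² = -1520.53, centroid at (229.00, 32.00).
ΣA = 18779.47 mm², ΣAx̄ = 2595298.44 mm³, ΣAȳ = 661843.01 mm³.
x̄ = 2595298.44/18779.47 = 138.20 mm; ȳ = 661843.01/18779.47 = 35.24 mm.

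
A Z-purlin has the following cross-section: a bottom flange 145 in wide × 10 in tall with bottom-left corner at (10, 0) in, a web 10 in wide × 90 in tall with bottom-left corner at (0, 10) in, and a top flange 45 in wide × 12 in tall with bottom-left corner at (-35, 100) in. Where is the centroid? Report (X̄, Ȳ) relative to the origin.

bottom flange: A = 145 × 10 = 1450.00, centroid at (82.50, 5.00).
web: A = 10 × 90 = 900.00, centroid at (5.00, 55.00).
top flange: A = 45 × 12 = 540.00, centroid at (-12.50, 106.00).
ΣA = 2890.00 in², ΣAX̄ = 117375.00 in³, ΣAȲ = 113990.00 in³.
X̄ = 117375.00/2890.00 = 40.61 in; Ȳ = 113990.00/2890.00 = 39.44 in.

X̄ = 40.61 in, Ȳ = 39.44 in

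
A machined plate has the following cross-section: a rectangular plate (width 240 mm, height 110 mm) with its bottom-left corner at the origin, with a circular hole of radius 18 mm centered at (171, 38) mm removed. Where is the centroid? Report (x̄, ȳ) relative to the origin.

x̄ = 117.95 mm, ȳ = 55.68 mm

plate: A = 240 × 110 = 26400.00, centroid at (120.00, 55.00).
hole: A = −π·18² = -1017.88, centroid at (171.00, 38.00).
ΣA = 25382.12 mm², ΣAx̄ = 2993943.20 mm³, ΣAȳ = 1413320.71 mm³.
x̄ = 2993943.20/25382.12 = 117.95 mm; ȳ = 1413320.71/25382.12 = 55.68 mm.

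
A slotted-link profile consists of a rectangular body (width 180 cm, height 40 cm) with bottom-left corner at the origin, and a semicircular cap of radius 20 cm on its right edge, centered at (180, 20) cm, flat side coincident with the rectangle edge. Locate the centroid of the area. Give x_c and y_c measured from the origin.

Part | A | x̄ᵢ | ȳᵢ | A·x̄ᵢ | A·ȳᵢ
rectangular body | 7200.00 | 90.00 | 20.00 | 648000.00 | 144000.00
semicircular end | 628.32 | 188.49 | 20.00 | 118430.67 | 12566.37
Σ | 7828.32 |  |  | 766430.67 | 156566.37
x_c = 766430.67 / 7828.32 = 97.90 cm
y_c = 156566.37 / 7828.32 = 20.00 cm

x_c = 97.90 cm, y_c = 20.00 cm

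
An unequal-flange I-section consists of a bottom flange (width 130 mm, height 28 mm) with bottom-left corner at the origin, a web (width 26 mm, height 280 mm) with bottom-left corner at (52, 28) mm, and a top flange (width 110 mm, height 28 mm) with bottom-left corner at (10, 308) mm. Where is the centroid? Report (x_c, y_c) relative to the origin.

x_c = 65.00 mm, y_c = 161.84 mm

bottom flange: A = 130 × 28 = 3640.00, centroid at (65.00, 14.00).
web: A = 26 × 280 = 7280.00, centroid at (65.00, 168.00).
top flange: A = 110 × 28 = 3080.00, centroid at (65.00, 322.00).
ΣA = 14000.00 mm², ΣAx_c = 910000.00 mm³, ΣAy_c = 2265760.00 mm³.
x_c = 910000.00/14000.00 = 65.00 mm; y_c = 2265760.00/14000.00 = 161.84 mm.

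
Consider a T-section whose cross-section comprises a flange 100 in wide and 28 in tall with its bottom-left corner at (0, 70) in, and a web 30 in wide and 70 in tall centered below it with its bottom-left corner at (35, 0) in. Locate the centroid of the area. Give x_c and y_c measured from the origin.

x_c = 50.00 in, y_c = 63.00 in

Part | A | x̄ᵢ | ȳᵢ | A·x̄ᵢ | A·ȳᵢ
web | 2100.00 | 50.00 | 35.00 | 105000.00 | 73500.00
flange | 2800.00 | 50.00 | 84.00 | 140000.00 | 235200.00
Σ | 4900.00 |  |  | 245000.00 | 308700.00
x_c = 245000.00 / 4900.00 = 50.00 in
y_c = 308700.00 / 4900.00 = 63.00 in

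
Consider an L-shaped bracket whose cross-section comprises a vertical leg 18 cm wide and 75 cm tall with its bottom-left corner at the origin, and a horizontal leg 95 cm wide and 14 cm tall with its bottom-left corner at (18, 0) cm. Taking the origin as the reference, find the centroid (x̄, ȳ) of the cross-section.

Part | A | x̄ᵢ | ȳᵢ | A·x̄ᵢ | A·ȳᵢ
vertical leg | 1350.00 | 9.00 | 37.50 | 12150.00 | 50625.00
horizontal leg | 1330.00 | 65.50 | 7.00 | 87115.00 | 9310.00
Σ | 2680.00 |  |  | 99265.00 | 59935.00
x̄ = 99265.00 / 2680.00 = 37.04 cm
ȳ = 59935.00 / 2680.00 = 22.36 cm

x̄ = 37.04 cm, ȳ = 22.36 cm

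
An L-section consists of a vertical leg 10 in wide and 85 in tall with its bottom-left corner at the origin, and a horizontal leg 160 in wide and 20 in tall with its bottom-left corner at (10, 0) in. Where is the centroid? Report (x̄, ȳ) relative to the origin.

x̄ = 72.16 in, ȳ = 16.82 in

vertical leg: A = 10 × 85 = 850.00, centroid at (5.00, 42.50).
horizontal leg: A = 160 × 20 = 3200.00, centroid at (90.00, 10.00).
ΣA = 4050.00 in², ΣAx̄ = 292250.00 in³, ΣAȳ = 68125.00 in³.
x̄ = 292250.00/4050.00 = 72.16 in; ȳ = 68125.00/4050.00 = 16.82 in.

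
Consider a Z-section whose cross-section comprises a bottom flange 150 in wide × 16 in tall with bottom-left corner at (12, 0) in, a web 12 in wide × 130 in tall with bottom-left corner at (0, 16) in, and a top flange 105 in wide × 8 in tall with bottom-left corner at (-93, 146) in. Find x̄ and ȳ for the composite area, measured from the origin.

bottom flange: A = 150 × 16 = 2400.00, centroid at (87.00, 8.00).
web: A = 12 × 130 = 1560.00, centroid at (6.00, 81.00).
top flange: A = 105 × 8 = 840.00, centroid at (-40.50, 150.00).
ΣA = 4800.00 in²
ΣAx̄ = (2400.00)(87.00) + (1560.00)(6.00) + (840.00)(-40.50) = 184140.00 in³
ΣAȳ = (2400.00)(8.00) + (1560.00)(81.00) + (840.00)(150.00) = 271560.00 in³
x̄ = 184140.00 / 4800.00 = 38.36 in
ȳ = 271560.00 / 4800.00 = 56.58 in

x̄ = 38.36 in, ȳ = 56.58 in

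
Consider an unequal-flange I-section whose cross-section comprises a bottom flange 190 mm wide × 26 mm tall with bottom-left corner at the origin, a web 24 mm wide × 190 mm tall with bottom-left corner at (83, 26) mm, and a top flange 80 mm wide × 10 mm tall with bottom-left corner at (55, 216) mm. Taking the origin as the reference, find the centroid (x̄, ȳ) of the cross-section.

Part | A | x̄ᵢ | ȳᵢ | A·x̄ᵢ | A·ȳᵢ
bottom flange | 4940.00 | 95.00 | 13.00 | 469300.00 | 64220.00
web | 4560.00 | 95.00 | 121.00 | 433200.00 | 551760.00
top flange | 800.00 | 95.00 | 221.00 | 76000.00 | 176800.00
Σ | 10300.00 |  |  | 978500.00 | 792780.00
x̄ = 978500.00 / 10300.00 = 95.00 mm
ȳ = 792780.00 / 10300.00 = 76.97 mm

x̄ = 95.00 mm, ȳ = 76.97 mm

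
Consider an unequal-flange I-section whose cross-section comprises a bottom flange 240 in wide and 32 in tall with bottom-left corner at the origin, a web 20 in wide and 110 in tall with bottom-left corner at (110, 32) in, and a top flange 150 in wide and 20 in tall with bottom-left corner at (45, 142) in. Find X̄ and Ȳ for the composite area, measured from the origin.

X̄ = 120.00 in, Ȳ = 59.80 in

bottom flange: A = 240 × 32 = 7680.00, centroid at (120.00, 16.00).
web: A = 20 × 110 = 2200.00, centroid at (120.00, 87.00).
top flange: A = 150 × 20 = 3000.00, centroid at (120.00, 152.00).
ΣA = 12880.00 in²
ΣAX̄ = (7680.00)(120.00) + (2200.00)(120.00) + (3000.00)(120.00) = 1545600.00 in³
ΣAȲ = (7680.00)(16.00) + (2200.00)(87.00) + (3000.00)(152.00) = 770280.00 in³
X̄ = 1545600.00 / 12880.00 = 120.00 in
Ȳ = 770280.00 / 12880.00 = 59.80 in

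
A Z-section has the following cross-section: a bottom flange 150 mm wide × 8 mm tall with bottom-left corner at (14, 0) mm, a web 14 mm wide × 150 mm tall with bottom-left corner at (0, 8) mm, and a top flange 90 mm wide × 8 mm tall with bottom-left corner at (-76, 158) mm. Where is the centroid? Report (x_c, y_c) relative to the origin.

x_c = 24.67 mm, y_c = 73.57 mm

bottom flange: A = 150 × 8 = 1200.00, centroid at (89.00, 4.00).
web: A = 14 × 150 = 2100.00, centroid at (7.00, 83.00).
top flange: A = 90 × 8 = 720.00, centroid at (-31.00, 162.00).
ΣA = 4020.00 mm², ΣAx_c = 99180.00 mm³, ΣAy_c = 295740.00 mm³.
x_c = 99180.00/4020.00 = 24.67 mm; y_c = 295740.00/4020.00 = 73.57 mm.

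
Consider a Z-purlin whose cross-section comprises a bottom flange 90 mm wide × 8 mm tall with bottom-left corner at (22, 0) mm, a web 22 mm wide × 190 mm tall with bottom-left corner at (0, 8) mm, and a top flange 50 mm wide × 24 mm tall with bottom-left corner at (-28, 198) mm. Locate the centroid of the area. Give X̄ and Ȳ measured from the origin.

Part | A | x̄ᵢ | ȳᵢ | A·x̄ᵢ | A·ȳᵢ
bottom flange | 720.00 | 67.00 | 4.00 | 48240.00 | 2880.00
web | 4180.00 | 11.00 | 103.00 | 45980.00 | 430540.00
top flange | 1200.00 | -3.00 | 210.00 | -3600.00 | 252000.00
Σ | 6100.00 |  |  | 90620.00 | 685420.00
X̄ = 90620.00 / 6100.00 = 14.86 mm
Ȳ = 685420.00 / 6100.00 = 112.36 mm

X̄ = 14.86 mm, Ȳ = 112.36 mm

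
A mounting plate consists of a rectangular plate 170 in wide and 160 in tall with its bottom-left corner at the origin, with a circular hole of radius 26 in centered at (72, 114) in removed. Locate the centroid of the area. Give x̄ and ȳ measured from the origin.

Part | A | x̄ᵢ | ȳᵢ | A·x̄ᵢ | A·ȳᵢ
plate | 27200.00 | 85.00 | 80.00 | 2312000.00 | 2176000.00
hole | -2123.72 | 72.00 | 114.00 | -152907.60 | -242103.70
Σ | 25076.28 |  |  | 2159092.40 | 1933896.30
x̄ = 2159092.40 / 25076.28 = 86.10 in
ȳ = 1933896.30 / 25076.28 = 77.12 in

x̄ = 86.10 in, ȳ = 77.12 in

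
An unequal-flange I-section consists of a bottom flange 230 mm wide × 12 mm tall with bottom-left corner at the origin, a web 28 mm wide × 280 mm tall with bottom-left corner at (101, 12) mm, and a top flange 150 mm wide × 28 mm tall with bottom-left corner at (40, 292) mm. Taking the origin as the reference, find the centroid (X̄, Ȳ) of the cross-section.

bottom flange: A = 230 × 12 = 2760.00, centroid at (115.00, 6.00).
web: A = 28 × 280 = 7840.00, centroid at (115.00, 152.00).
top flange: A = 150 × 28 = 4200.00, centroid at (115.00, 306.00).
ΣA = 14800.00 mm², ΣAX̄ = 1702000.00 mm³, ΣAȲ = 2493440.00 mm³.
X̄ = 1702000.00/14800.00 = 115.00 mm; Ȳ = 2493440.00/14800.00 = 168.48 mm.

X̄ = 115.00 mm, Ȳ = 168.48 mm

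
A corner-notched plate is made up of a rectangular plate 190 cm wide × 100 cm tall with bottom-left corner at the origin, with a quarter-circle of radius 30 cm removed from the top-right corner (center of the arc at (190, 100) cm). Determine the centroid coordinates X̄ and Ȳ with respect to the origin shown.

X̄ = 91.82 cm, Ȳ = 48.56 cm

plate: A = 190 × 100 = 19000.00, centroid at (95.00, 50.00).
removed quarter-circle: A = −¼π·30² = -706.86, centroid at (177.27, 87.27).
ΣA = 18293.14 cm², ΣAX̄ = 1679696.91 cm³, ΣAȲ = 888314.17 cm³.
X̄ = 1679696.91/18293.14 = 91.82 cm; Ȳ = 888314.17/18293.14 = 48.56 cm.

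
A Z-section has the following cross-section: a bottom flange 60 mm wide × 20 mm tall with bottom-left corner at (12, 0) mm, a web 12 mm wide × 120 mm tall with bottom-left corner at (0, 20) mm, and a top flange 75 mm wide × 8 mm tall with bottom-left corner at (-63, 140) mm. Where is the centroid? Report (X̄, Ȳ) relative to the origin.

bottom flange: A = 60 × 20 = 1200.00, centroid at (42.00, 10.00).
web: A = 12 × 120 = 1440.00, centroid at (6.00, 80.00).
top flange: A = 75 × 8 = 600.00, centroid at (-25.50, 144.00).
ΣA = 3240.00 mm²
ΣAX̄ = (1200.00)(42.00) + (1440.00)(6.00) + (600.00)(-25.50) = 43740.00 mm³
ΣAȲ = (1200.00)(10.00) + (1440.00)(80.00) + (600.00)(144.00) = 213600.00 mm³
X̄ = 43740.00 / 3240.00 = 13.50 mm
Ȳ = 213600.00 / 3240.00 = 65.93 mm

X̄ = 13.50 mm, Ȳ = 65.93 mm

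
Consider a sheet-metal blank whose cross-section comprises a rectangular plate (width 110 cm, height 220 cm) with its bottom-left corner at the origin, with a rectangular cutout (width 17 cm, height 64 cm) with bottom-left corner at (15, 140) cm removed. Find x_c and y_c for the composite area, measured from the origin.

plate: A = 110 × 220 = 24200.00, centroid at (55.00, 110.00).
hole: A = −(17 × 64) = -1088.00, centroid at (23.50, 172.00).
ΣA = 23112.00 cm²
ΣAx_c = (24200.00)(55.00) + (-1088.00)(23.50) = 1305432.00 cm³
ΣAy_c = (24200.00)(110.00) + (-1088.00)(172.00) = 2474864.00 cm³
x_c = 1305432.00 / 23112.00 = 56.48 cm
y_c = 2474864.00 / 23112.00 = 107.08 cm

x_c = 56.48 cm, y_c = 107.08 cm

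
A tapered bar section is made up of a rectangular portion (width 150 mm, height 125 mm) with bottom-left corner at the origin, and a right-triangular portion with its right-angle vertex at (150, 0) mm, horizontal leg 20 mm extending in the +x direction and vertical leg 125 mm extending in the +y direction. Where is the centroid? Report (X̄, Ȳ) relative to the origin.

Part | A | x̄ᵢ | ȳᵢ | A·x̄ᵢ | A·ȳᵢ
rectangular portion | 18750.00 | 75.00 | 62.50 | 1406250.00 | 1171875.00
triangular portion | 1250.00 | 156.67 | 41.67 | 195833.33 | 52083.33
Σ | 20000.00 |  |  | 1602083.33 | 1223958.33
X̄ = 1602083.33 / 20000.00 = 80.10 mm
Ȳ = 1223958.33 / 20000.00 = 61.20 mm

X̄ = 80.10 mm, Ȳ = 61.20 mm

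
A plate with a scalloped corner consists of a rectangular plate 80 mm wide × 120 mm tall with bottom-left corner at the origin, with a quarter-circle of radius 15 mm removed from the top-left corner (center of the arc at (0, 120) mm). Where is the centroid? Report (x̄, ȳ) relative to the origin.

x̄ = 40.63 mm, ȳ = 58.99 mm

plate: A = 80 × 120 = 9600.00, centroid at (40.00, 60.00).
removed quarter-circle: A = −¼π·15² = -176.71, centroid at (6.37, 113.63).
ΣA = 9423.29 mm², ΣAx̄ = 382875.00 mm³, ΣAȳ = 555919.25 mm³.
x̄ = 382875.00/9423.29 = 40.63 mm; ȳ = 555919.25/9423.29 = 58.99 mm.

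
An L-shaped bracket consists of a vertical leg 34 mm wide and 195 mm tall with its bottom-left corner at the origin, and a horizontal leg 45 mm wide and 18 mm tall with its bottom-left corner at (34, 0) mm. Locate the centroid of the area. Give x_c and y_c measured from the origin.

Part | A | x̄ᵢ | ȳᵢ | A·x̄ᵢ | A·ȳᵢ
vertical leg | 6630.00 | 17.00 | 97.50 | 112710.00 | 646425.00
horizontal leg | 810.00 | 56.50 | 9.00 | 45765.00 | 7290.00
Σ | 7440.00 |  |  | 158475.00 | 653715.00
x_c = 158475.00 / 7440.00 = 21.30 mm
y_c = 653715.00 / 7440.00 = 87.86 mm

x_c = 21.30 mm, y_c = 87.86 mm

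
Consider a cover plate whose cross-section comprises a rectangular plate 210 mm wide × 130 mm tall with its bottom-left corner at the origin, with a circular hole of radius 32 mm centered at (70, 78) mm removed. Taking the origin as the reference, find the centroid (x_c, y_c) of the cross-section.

x_c = 109.68 mm, y_c = 63.26 mm

plate: A = 210 × 130 = 27300.00, centroid at (105.00, 65.00).
hole: A = −π·32² = -3216.99, centroid at (70.00, 78.00).
ΣA = 24083.01 mm²
ΣAx_c = (27300.00)(105.00) + (-3216.99)(70.00) = 2641310.64 mm³
ΣAy_c = (27300.00)(65.00) + (-3216.99)(78.00) = 1523574.71 mm³
x_c = 2641310.64 / 24083.01 = 109.68 mm
y_c = 1523574.71 / 24083.01 = 63.26 mm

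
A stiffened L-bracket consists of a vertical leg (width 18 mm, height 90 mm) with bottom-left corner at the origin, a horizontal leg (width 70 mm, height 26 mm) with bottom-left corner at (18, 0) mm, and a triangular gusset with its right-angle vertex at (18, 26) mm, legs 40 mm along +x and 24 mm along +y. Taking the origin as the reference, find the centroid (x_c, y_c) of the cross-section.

x_c = 32.16 mm, y_c = 28.80 mm

Part | A | x̄ᵢ | ȳᵢ | A·x̄ᵢ | A·ȳᵢ
vertical leg | 1620.00 | 9.00 | 45.00 | 14580.00 | 72900.00
horizontal leg | 1820.00 | 53.00 | 13.00 | 96460.00 | 23660.00
gusset | 480.00 | 31.33 | 34.00 | 15040.00 | 16320.00
Σ | 3920.00 |  |  | 126080.00 | 112880.00
x_c = 126080.00 / 3920.00 = 32.16 mm
y_c = 112880.00 / 3920.00 = 28.80 mm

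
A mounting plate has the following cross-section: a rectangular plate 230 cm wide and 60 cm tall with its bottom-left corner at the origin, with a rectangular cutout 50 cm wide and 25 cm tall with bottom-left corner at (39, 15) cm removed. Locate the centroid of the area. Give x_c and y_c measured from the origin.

x_c = 120.08 cm, y_c = 30.25 cm

Part | A | x̄ᵢ | ȳᵢ | A·x̄ᵢ | A·ȳᵢ
plate | 13800.00 | 115.00 | 30.00 | 1587000.00 | 414000.00
hole | -1250.00 | 64.00 | 27.50 | -80000.00 | -34375.00
Σ | 12550.00 |  |  | 1507000.00 | 379625.00
x_c = 1507000.00 / 12550.00 = 120.08 cm
y_c = 379625.00 / 12550.00 = 30.25 cm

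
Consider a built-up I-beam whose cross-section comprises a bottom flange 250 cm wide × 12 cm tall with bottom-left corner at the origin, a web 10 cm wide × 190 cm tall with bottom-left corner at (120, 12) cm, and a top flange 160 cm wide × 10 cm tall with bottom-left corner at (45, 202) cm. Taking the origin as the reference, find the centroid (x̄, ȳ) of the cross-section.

x̄ = 125.00 cm, ȳ = 85.00 cm

bottom flange: A = 250 × 12 = 3000.00, centroid at (125.00, 6.00).
web: A = 10 × 190 = 1900.00, centroid at (125.00, 107.00).
top flange: A = 160 × 10 = 1600.00, centroid at (125.00, 207.00).
ΣA = 6500.00 cm²
ΣAx̄ = (3000.00)(125.00) + (1900.00)(125.00) + (1600.00)(125.00) = 812500.00 cm³
ΣAȳ = (3000.00)(6.00) + (1900.00)(107.00) + (1600.00)(207.00) = 552500.00 cm³
x̄ = 812500.00 / 6500.00 = 125.00 cm
ȳ = 552500.00 / 6500.00 = 85.00 cm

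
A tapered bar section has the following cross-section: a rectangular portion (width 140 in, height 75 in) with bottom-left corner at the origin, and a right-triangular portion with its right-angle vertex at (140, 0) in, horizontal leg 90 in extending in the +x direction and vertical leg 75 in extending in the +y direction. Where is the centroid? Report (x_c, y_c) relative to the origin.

x_c = 94.32 in, y_c = 34.46 in

Part | A | x̄ᵢ | ȳᵢ | A·x̄ᵢ | A·ȳᵢ
rectangular portion | 10500.00 | 70.00 | 37.50 | 735000.00 | 393750.00
triangular portion | 3375.00 | 170.00 | 25.00 | 573750.00 | 84375.00
Σ | 13875.00 |  |  | 1308750.00 | 478125.00
x_c = 1308750.00 / 13875.00 = 94.32 in
y_c = 478125.00 / 13875.00 = 34.46 in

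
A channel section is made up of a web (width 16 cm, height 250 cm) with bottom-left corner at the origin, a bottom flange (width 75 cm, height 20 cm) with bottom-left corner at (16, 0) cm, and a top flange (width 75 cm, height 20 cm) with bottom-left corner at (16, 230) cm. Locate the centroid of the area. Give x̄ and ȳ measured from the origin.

web: A = 16 × 250 = 4000.00, centroid at (8.00, 125.00).
bottom flange: A = 75 × 20 = 1500.00, centroid at (53.50, 10.00).
top flange: A = 75 × 20 = 1500.00, centroid at (53.50, 240.00).
ΣA = 7000.00 cm²
ΣAx̄ = (4000.00)(8.00) + (1500.00)(53.50) + (1500.00)(53.50) = 192500.00 cm³
ΣAȳ = (4000.00)(125.00) + (1500.00)(10.00) + (1500.00)(240.00) = 875000.00 cm³
x̄ = 192500.00 / 7000.00 = 27.50 cm
ȳ = 875000.00 / 7000.00 = 125.00 cm

x̄ = 27.50 cm, ȳ = 125.00 cm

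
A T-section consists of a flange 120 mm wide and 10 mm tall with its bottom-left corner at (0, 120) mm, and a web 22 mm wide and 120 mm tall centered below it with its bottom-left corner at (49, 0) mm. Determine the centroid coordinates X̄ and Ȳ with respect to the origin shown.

web: A = 22 × 120 = 2640.00, centroid at (60.00, 60.00).
flange: A = 120 × 10 = 1200.00, centroid at (60.00, 125.00).
ΣA = 3840.00 mm²
ΣAX̄ = (2640.00)(60.00) + (1200.00)(60.00) = 230400.00 mm³
ΣAȲ = (2640.00)(60.00) + (1200.00)(125.00) = 308400.00 mm³
X̄ = 230400.00 / 3840.00 = 60.00 mm
Ȳ = 308400.00 / 3840.00 = 80.31 mm

X̄ = 60.00 mm, Ȳ = 80.31 mm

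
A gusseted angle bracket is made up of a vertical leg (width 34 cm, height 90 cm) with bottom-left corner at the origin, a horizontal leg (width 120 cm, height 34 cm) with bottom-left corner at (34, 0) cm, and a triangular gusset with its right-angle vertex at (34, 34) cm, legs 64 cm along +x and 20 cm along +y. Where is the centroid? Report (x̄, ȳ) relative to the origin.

Part | A | x̄ᵢ | ȳᵢ | A·x̄ᵢ | A·ȳᵢ
vertical leg | 3060.00 | 17.00 | 45.00 | 52020.00 | 137700.00
horizontal leg | 4080.00 | 94.00 | 17.00 | 383520.00 | 69360.00
gusset | 640.00 | 55.33 | 40.67 | 35413.33 | 26026.67
Σ | 7780.00 |  |  | 470953.33 | 233086.67
x̄ = 470953.33 / 7780.00 = 60.53 cm
ȳ = 233086.67 / 7780.00 = 29.96 cm

x̄ = 60.53 cm, ȳ = 29.96 cm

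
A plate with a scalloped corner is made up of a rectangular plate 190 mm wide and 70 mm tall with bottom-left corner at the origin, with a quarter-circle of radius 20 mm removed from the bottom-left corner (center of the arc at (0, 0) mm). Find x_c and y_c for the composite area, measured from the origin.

plate: A = 190 × 70 = 13300.00, centroid at (95.00, 35.00).
removed quarter-circle: A = −¼π·20² = -314.16, centroid at (8.49, 8.49).
ΣA = 12985.84 mm²
ΣAx_c = (13300.00)(95.00) + (-314.16)(8.49) = 1260833.33 mm³
ΣAy_c = (13300.00)(35.00) + (-314.16)(8.49) = 462833.33 mm³
x_c = 1260833.33 / 12985.84 = 97.09 mm
y_c = 462833.33 / 12985.84 = 35.64 mm

x_c = 97.09 mm, y_c = 35.64 mm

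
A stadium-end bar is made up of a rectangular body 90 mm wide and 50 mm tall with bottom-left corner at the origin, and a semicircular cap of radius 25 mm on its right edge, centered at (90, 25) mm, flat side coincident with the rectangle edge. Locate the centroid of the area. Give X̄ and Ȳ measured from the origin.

X̄ = 54.96 mm, Ȳ = 25.00 mm

rectangular body: A = 90 × 50 = 4500.00, centroid at (45.00, 25.00).
semicircular end: A = ½π·25² = 981.75, centroid at (100.61, 25.00).
ΣA = 5481.75 mm²
ΣAX̄ = (4500.00)(45.00) + (981.75)(100.61) = 301273.96 mm³
ΣAȲ = (4500.00)(25.00) + (981.75)(25.00) = 137043.69 mm³
X̄ = 301273.96 / 5481.75 = 54.96 mm
Ȳ = 137043.69 / 5481.75 = 25.00 mm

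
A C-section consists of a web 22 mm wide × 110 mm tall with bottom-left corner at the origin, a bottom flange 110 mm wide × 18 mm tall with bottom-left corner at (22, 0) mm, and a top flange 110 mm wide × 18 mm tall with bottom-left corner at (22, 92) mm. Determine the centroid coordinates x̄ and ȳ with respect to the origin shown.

x̄ = 51.97 mm, ȳ = 55.00 mm

web: A = 22 × 110 = 2420.00, centroid at (11.00, 55.00).
bottom flange: A = 110 × 18 = 1980.00, centroid at (77.00, 9.00).
top flange: A = 110 × 18 = 1980.00, centroid at (77.00, 101.00).
ΣA = 6380.00 mm², ΣAx̄ = 331540.00 mm³, ΣAȳ = 350900.00 mm³.
x̄ = 331540.00/6380.00 = 51.97 mm; ȳ = 350900.00/6380.00 = 55.00 mm.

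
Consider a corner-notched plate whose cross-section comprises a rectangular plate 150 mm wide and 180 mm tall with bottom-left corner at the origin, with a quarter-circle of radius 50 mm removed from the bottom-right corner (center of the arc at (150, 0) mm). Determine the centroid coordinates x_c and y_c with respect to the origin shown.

Part | A | x̄ᵢ | ȳᵢ | A·x̄ᵢ | A·ȳᵢ
plate | 27000.00 | 75.00 | 90.00 | 2025000.00 | 2430000.00
removed quarter-circle | -1963.50 | 128.78 | 21.22 | -252857.64 | -41666.67
Σ | 25036.50 |  |  | 1772142.36 | 2388333.33
x_c = 1772142.36 / 25036.50 = 70.78 mm
y_c = 2388333.33 / 25036.50 = 95.39 mm

x_c = 70.78 mm, y_c = 95.39 mm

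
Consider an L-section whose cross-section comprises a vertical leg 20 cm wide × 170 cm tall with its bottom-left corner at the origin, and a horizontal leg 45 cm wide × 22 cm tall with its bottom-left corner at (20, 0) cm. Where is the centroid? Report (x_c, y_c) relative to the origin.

x_c = 17.33 cm, y_c = 68.31 cm

vertical leg: A = 20 × 170 = 3400.00, centroid at (10.00, 85.00).
horizontal leg: A = 45 × 22 = 990.00, centroid at (42.50, 11.00).
ΣA = 4390.00 cm²
ΣAx_c = (3400.00)(10.00) + (990.00)(42.50) = 76075.00 cm³
ΣAy_c = (3400.00)(85.00) + (990.00)(11.00) = 299890.00 cm³
x_c = 76075.00 / 4390.00 = 17.33 cm
y_c = 299890.00 / 4390.00 = 68.31 cm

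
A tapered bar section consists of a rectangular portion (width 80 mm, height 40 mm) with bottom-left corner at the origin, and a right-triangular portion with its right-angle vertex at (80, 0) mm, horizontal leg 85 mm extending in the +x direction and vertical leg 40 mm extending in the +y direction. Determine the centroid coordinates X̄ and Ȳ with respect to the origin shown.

X̄ = 63.71 mm, Ȳ = 17.69 mm

Part | A | x̄ᵢ | ȳᵢ | A·x̄ᵢ | A·ȳᵢ
rectangular portion | 3200.00 | 40.00 | 20.00 | 128000.00 | 64000.00
triangular portion | 1700.00 | 108.33 | 13.33 | 184166.67 | 22666.67
Σ | 4900.00 |  |  | 312166.67 | 86666.67
X̄ = 312166.67 / 4900.00 = 63.71 mm
Ȳ = 86666.67 / 4900.00 = 17.69 mm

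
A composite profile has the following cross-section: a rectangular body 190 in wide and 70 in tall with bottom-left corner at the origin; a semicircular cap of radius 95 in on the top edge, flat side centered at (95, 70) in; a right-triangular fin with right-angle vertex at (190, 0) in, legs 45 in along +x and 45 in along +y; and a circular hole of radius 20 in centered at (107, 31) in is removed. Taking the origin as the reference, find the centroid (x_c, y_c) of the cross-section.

Part | A | x̄ᵢ | ȳᵢ | A·x̄ᵢ | A·ȳᵢ
rectangular body | 13300.00 | 95.00 | 35.00 | 1263500.00 | 465500.00
semicircular top | 14176.44 | 95.00 | 110.32 | 1346761.50 | 1563933.91
triangular fin | 1012.50 | 205.00 | 15.00 | 207562.50 | 15187.50
hole | -1256.64 | 107.00 | 31.00 | -134460.17 | -38955.75
Σ | 27232.30 |  |  | 2683363.84 | 2005665.66
x_c = 2683363.84 / 27232.30 = 98.54 in
y_c = 2005665.66 / 27232.30 = 73.65 in

x_c = 98.54 in, y_c = 73.65 in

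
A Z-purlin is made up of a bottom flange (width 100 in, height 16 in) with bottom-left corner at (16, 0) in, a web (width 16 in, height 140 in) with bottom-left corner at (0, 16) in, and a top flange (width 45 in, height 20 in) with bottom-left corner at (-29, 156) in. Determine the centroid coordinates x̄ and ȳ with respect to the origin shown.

x̄ = 24.82 in, ȳ = 74.86 in

bottom flange: A = 100 × 16 = 1600.00, centroid at (66.00, 8.00).
web: A = 16 × 140 = 2240.00, centroid at (8.00, 86.00).
top flange: A = 45 × 20 = 900.00, centroid at (-6.50, 166.00).
ΣA = 4740.00 in², ΣAx̄ = 117670.00 in³, ΣAȳ = 354840.00 in³.
x̄ = 117670.00/4740.00 = 24.82 in; ȳ = 354840.00/4740.00 = 74.86 in.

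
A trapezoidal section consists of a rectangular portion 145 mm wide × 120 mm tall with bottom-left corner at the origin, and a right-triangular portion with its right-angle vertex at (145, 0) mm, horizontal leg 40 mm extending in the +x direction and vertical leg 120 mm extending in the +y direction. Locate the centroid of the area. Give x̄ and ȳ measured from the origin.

rectangular portion: A = 145 × 120 = 17400.00, centroid at (72.50, 60.00).
triangular portion: A = ½·40·120 = 2400.00, centroid at (158.33, 40.00).
ΣA = 19800.00 mm², ΣAx̄ = 1641500.00 mm³, ΣAȳ = 1140000.00 mm³.
x̄ = 1641500.00/19800.00 = 82.90 mm; ȳ = 1140000.00/19800.00 = 57.58 mm.

x̄ = 82.90 mm, ȳ = 57.58 mm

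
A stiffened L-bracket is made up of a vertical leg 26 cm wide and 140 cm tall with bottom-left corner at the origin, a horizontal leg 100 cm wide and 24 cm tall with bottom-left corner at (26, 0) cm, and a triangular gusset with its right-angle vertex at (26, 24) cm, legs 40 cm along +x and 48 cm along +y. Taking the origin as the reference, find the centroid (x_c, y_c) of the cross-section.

vertical leg: A = 26 × 140 = 3640.00, centroid at (13.00, 70.00).
horizontal leg: A = 100 × 24 = 2400.00, centroid at (76.00, 12.00).
gusset: A = ½·40·48 = 960.00, centroid at (39.33, 40.00).
ΣA = 7000.00 cm², ΣAx_c = 267480.00 cm³, ΣAy_c = 322000.00 cm³.
x_c = 267480.00/7000.00 = 38.21 cm; y_c = 322000.00/7000.00 = 46.00 cm.

x_c = 38.21 cm, y_c = 46.00 cm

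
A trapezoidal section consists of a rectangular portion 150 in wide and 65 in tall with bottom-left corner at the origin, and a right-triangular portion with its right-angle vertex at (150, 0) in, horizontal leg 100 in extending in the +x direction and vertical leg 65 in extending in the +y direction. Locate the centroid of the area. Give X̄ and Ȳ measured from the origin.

X̄ = 102.08 in, Ȳ = 29.79 in

Part | A | x̄ᵢ | ȳᵢ | A·x̄ᵢ | A·ȳᵢ
rectangular portion | 9750.00 | 75.00 | 32.50 | 731250.00 | 316875.00
triangular portion | 3250.00 | 183.33 | 21.67 | 595833.33 | 70416.67
Σ | 13000.00 |  |  | 1327083.33 | 387291.67
X̄ = 1327083.33 / 13000.00 = 102.08 in
Ȳ = 387291.67 / 13000.00 = 29.79 in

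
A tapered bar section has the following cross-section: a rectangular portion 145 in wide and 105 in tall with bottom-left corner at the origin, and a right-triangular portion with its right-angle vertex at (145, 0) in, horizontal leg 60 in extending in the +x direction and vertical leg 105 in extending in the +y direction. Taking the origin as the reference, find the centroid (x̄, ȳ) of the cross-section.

x̄ = 88.36 in, ȳ = 49.50 in

Part | A | x̄ᵢ | ȳᵢ | A·x̄ᵢ | A·ȳᵢ
rectangular portion | 15225.00 | 72.50 | 52.50 | 1103812.50 | 799312.50
triangular portion | 3150.00 | 165.00 | 35.00 | 519750.00 | 110250.00
Σ | 18375.00 |  |  | 1623562.50 | 909562.50
x̄ = 1623562.50 / 18375.00 = 88.36 in
ȳ = 909562.50 / 18375.00 = 49.50 in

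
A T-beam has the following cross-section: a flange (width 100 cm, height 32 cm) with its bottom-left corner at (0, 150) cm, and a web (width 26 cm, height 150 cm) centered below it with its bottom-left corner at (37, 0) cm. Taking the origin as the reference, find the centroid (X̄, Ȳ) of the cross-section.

X̄ = 50.00 cm, Ȳ = 116.01 cm

Part | A | x̄ᵢ | ȳᵢ | A·x̄ᵢ | A·ȳᵢ
web | 3900.00 | 50.00 | 75.00 | 195000.00 | 292500.00
flange | 3200.00 | 50.00 | 166.00 | 160000.00 | 531200.00
Σ | 7100.00 |  |  | 355000.00 | 823700.00
X̄ = 355000.00 / 7100.00 = 50.00 cm
Ȳ = 823700.00 / 7100.00 = 116.01 cm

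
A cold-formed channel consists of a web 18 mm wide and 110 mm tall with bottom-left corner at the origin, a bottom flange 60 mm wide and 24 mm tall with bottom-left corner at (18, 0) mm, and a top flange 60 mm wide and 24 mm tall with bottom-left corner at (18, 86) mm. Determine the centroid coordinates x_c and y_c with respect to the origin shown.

web: A = 18 × 110 = 1980.00, centroid at (9.00, 55.00).
bottom flange: A = 60 × 24 = 1440.00, centroid at (48.00, 12.00).
top flange: A = 60 × 24 = 1440.00, centroid at (48.00, 98.00).
ΣA = 4860.00 mm²
ΣAx_c = (1980.00)(9.00) + (1440.00)(48.00) + (1440.00)(48.00) = 156060.00 mm³
ΣAy_c = (1980.00)(55.00) + (1440.00)(12.00) + (1440.00)(98.00) = 267300.00 mm³
x_c = 156060.00 / 4860.00 = 32.11 mm
y_c = 267300.00 / 4860.00 = 55.00 mm

x_c = 32.11 mm, y_c = 55.00 mm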